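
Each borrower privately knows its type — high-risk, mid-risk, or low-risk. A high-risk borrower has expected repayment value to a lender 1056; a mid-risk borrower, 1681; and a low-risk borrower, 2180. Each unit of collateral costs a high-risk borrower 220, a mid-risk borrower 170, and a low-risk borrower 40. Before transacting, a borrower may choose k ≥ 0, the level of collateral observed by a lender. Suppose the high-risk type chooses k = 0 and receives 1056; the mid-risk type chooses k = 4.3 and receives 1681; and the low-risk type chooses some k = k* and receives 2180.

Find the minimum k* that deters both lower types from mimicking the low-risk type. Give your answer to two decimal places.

7.24

High-risk type (on-path payoff 1056) won't mimic when 1056 ≥ 2180 − 220·k*, i.e. k* ≥ 5.11.
Mid-risk type (on-path payoff 1681 − 170×4.3 = 950) won't mimic when 950 ≥ 2180 − 170·k*, i.e. k* ≥ 7.24.
Both must hold, so k* = max(5.11, 7.24) = 7.24. The mid-risk type's constraint binds.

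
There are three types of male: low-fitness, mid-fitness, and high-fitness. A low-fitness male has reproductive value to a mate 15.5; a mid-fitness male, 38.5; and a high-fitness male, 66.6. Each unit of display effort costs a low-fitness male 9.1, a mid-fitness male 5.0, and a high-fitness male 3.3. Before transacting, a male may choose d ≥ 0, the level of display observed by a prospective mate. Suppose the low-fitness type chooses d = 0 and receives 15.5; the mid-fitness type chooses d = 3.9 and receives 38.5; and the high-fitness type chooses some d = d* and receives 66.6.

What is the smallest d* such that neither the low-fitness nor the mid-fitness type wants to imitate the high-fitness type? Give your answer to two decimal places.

9.52

Mid-fitness type (on-path payoff 38.5 − 5.0×3.9 = 19) won't mimic when 19 ≥ 66.6 − 5.0·d*, i.e. d* ≥ 9.52.
Low-fitness type (on-path payoff 15.5) won't mimic when 15.5 ≥ 66.6 − 9.1·d*, i.e. d* ≥ 5.62.
Both must hold, so d* = max(5.62, 9.52) = 9.52. The mid-fitness type's constraint binds.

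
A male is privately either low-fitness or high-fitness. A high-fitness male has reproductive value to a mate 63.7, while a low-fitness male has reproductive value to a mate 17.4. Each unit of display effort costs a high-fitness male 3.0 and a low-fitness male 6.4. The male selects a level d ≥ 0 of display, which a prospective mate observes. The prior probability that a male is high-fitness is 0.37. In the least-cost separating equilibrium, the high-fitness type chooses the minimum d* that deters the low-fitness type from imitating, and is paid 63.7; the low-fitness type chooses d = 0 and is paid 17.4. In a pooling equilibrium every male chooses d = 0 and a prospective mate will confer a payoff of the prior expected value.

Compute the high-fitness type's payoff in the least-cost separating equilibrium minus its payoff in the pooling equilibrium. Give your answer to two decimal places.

7.47

Least-cost separating signal: d* solves 17.4 = 63.7 − 6.4·d*, so d* = (63.7 − 17.4)/6.4 ≈ 7.2344.
High-fitness type's separating payoff: 63.7 − 3.0 × d* = 63.7 − 3.0 × (63.7 − 17.4)/6.4 = 63.7 − 138.9/6.4 ≈ 41.9969.
Pooling payoff: 0.37 × 63.7 + 0.63 × 17.4 = 34.531.
Difference: 41.9969 − 34.531 = 7.4659, i.e. 7.47 to two decimal places.
The high-fitness type prefers to separate.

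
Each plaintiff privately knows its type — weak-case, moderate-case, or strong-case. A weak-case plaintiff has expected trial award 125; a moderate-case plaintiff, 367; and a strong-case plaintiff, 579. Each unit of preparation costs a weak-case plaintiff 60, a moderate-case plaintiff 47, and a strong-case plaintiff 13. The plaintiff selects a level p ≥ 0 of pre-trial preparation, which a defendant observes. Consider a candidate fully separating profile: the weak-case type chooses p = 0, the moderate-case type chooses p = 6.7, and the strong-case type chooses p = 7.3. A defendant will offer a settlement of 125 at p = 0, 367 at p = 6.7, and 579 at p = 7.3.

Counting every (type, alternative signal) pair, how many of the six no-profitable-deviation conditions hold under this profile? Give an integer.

Moderate-case (own payoff 367 − 47×6.7 = 52.1): to p=0 gives 125 → profitable ✗; to p=7.3 gives 579 − 47×7.3 = 235.9 → profitable ✗.
Strong-case (own payoff 579 − 13×7.3 = 484.1): to p=0 gives 125 → no gain ✓; to p=6.7 gives 367 − 13×6.7 = 279.9 → no gain ✓.
Weak-case (own payoff 125): to p=6.7 gives 367 − 60×6.7 = -35 → no gain ✓; to p=7.3 gives 579 − 60×7.3 = 141 → profitable ✗.
3 of the 6 constraints hold; not an equilibrium.

3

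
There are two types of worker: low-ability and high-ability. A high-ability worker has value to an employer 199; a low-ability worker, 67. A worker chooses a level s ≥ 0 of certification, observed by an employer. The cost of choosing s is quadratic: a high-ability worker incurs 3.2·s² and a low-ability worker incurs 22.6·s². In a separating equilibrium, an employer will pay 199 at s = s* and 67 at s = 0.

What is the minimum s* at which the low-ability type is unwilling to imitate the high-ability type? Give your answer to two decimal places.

2.42

The low-ability type at s = 0 receives 67; imitating at s* yields 199 − 22.6·s*².
Indifference: 67 = 199 − 22.6·s*², so s*² = (199 − 67) / 22.6 ≈ 5.8407.
s* = √5.8407 ≈ 2.42.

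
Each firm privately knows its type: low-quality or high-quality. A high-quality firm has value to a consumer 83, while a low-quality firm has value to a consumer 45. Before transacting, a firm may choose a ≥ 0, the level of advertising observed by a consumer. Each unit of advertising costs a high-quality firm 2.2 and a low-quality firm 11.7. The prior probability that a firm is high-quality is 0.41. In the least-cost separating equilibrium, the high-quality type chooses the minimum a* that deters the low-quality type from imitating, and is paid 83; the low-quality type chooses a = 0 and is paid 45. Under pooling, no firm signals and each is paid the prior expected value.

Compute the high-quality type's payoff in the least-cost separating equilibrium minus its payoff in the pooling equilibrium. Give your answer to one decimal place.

Least-cost separating signal: a* solves 45 = 83 − 11.7·a*, so a* = (83 − 45)/11.7 ≈ 3.2479.
High-quality type's separating payoff: 83 − 2.2 × a* = 83 − 2.2 × (83 − 45)/11.7 = 83 − 83.6/11.7 ≈ 75.855.
Pooling payoff: 0.41 × 83 + 0.59 × 45 = 60.58.
Difference: 75.855 − 60.58 = 15.275, i.e. 15.3 to one decimal place.
The high-quality type prefers to separate.

15.3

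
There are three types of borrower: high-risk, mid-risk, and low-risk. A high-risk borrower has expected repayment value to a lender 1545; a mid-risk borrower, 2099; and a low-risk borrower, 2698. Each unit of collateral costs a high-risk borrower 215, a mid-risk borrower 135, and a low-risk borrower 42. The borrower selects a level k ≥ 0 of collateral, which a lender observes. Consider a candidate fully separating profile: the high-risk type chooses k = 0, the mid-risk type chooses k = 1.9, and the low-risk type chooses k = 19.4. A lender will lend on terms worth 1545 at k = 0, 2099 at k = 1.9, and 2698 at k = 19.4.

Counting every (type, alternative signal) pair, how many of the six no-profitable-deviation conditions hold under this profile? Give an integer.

Low-risk (own payoff 2698 − 42×19.4 = 1883.2): to k=0 gives 1545 → no gain ✓; to k=1.9 gives 2099 − 42×1.9 = 2019.2 → profitable ✗.
Mid-risk (own payoff 2099 − 135×1.9 = 1842.5): to k=0 gives 1545 → no gain ✓; to k=19.4 gives 2698 − 135×19.4 = 79 → no gain ✓.
High-risk (own payoff 1545): to k=1.9 gives 2099 − 215×1.9 = 1690.5 → profitable ✗; to k=19.4 gives 2698 − 215×19.4 = -1473 → no gain ✓.
4 of the 6 constraints hold; not an equilibrium.

4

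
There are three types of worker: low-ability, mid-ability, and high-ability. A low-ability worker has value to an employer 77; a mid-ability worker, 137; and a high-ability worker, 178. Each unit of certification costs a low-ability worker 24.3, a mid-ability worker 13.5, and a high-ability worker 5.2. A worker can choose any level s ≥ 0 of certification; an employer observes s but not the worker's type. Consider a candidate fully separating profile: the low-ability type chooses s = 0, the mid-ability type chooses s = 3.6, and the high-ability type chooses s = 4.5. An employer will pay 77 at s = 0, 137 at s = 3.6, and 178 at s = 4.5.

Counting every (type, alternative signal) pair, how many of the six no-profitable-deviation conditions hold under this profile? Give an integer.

5

High-ability (own payoff 178 − 5.2×4.5 = 154.6): to s=0 gives 77 → no gain ✓; to s=3.6 gives 137 − 5.2×3.6 = 118.28 → no gain ✓.
Low-ability (own payoff 77): to s=3.6 gives 137 − 24.3×3.6 = 49.52 → no gain ✓; to s=4.5 gives 178 − 24.3×4.5 = 68.65 → no gain ✓.
Mid-ability (own payoff 137 − 13.5×3.6 = 88.4): to s=0 gives 77 → no gain ✓; to s=4.5 gives 178 − 13.5×4.5 = 117.25 → profitable ✗.
5 of the 6 constraints hold; not an equilibrium.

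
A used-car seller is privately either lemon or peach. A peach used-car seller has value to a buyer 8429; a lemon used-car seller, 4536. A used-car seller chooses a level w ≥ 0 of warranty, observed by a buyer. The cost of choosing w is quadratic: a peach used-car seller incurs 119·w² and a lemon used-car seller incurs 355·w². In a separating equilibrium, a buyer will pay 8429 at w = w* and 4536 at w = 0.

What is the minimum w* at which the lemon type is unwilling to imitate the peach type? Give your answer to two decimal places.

The lemon type at w = 0 receives 4536; imitating at w* yields 8429 − 355·w*².
Indifference: 4536 = 8429 − 355·w*², so w*² = (8429 − 4536) / 355 ≈ 10.9662.
w* = √10.9662 ≈ 3.31.

3.31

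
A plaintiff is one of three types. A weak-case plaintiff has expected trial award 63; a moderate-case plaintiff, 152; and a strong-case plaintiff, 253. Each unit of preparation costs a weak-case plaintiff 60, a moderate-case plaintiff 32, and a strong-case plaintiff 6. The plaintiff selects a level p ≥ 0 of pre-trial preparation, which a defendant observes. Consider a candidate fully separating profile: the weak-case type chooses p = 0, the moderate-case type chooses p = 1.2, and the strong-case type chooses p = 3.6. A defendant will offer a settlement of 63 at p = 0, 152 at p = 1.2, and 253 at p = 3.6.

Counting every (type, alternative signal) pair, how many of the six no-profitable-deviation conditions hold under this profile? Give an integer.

4

Strong-case (own payoff 253 − 6×3.6 = 231.4): to p=0 gives 63 → no gain ✓; to p=1.2 gives 152 − 6×1.2 = 144.8 → no gain ✓.
Moderate-case (own payoff 152 − 32×1.2 = 113.6): to p=0 gives 63 → no gain ✓; to p=3.6 gives 253 − 32×3.6 = 137.8 → profitable ✗.
Weak-case (own payoff 63): to p=1.2 gives 152 − 60×1.2 = 80 → profitable ✗; to p=3.6 gives 253 − 60×3.6 = 37 → no gain ✓.
4 of the 6 constraints hold; not an equilibrium.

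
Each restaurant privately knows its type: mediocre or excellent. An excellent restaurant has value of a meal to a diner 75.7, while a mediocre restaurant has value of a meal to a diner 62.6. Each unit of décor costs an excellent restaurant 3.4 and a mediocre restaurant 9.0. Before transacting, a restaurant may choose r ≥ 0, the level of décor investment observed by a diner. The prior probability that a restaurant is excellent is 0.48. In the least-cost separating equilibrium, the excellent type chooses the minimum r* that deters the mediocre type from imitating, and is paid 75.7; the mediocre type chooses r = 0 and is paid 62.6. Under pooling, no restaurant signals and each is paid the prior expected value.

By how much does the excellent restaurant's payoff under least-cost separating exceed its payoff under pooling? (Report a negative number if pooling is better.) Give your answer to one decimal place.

Least-cost separating signal: r* solves 62.6 = 75.7 − 9.0·r*, so r* = (75.7 − 62.6)/9.0 ≈ 1.4556.
Excellent type's separating payoff: 75.7 − 3.4 × r* = 75.7 − 3.4 × (75.7 − 62.6)/9.0 = 75.7 − 44.54/9.0 ≈ 70.751.
Pooling payoff: 0.48 × 75.7 + 0.52 × 62.6 = 68.888.
Difference: 70.751 − 68.888 = 1.863, i.e. 1.9 to one decimal place.
The excellent type prefers to separate.

1.9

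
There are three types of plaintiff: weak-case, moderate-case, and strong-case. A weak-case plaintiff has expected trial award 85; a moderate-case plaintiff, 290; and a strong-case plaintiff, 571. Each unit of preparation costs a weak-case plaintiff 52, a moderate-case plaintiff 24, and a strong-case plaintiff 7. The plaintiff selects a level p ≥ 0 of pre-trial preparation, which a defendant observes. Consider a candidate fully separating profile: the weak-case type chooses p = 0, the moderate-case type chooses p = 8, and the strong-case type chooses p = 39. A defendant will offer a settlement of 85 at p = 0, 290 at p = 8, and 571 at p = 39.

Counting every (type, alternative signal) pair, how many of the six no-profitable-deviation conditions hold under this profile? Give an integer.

6

Weak-case (own payoff 85): to p=8 gives 290 − 52×8 = -126 → no gain ✓; to p=39 gives 571 − 52×39 = -1457 → no gain ✓.
Moderate-case (own payoff 290 − 24×8 = 98): to p=0 gives 85 → no gain ✓; to p=39 gives 571 − 24×39 = -365 → no gain ✓.
Strong-case (own payoff 571 − 7×39 = 298): to p=0 gives 85 → no gain ✓; to p=8 gives 290 − 7×8 = 234 → no gain ✓.
6 of the 6 constraints hold; this profile is a separating equilibrium.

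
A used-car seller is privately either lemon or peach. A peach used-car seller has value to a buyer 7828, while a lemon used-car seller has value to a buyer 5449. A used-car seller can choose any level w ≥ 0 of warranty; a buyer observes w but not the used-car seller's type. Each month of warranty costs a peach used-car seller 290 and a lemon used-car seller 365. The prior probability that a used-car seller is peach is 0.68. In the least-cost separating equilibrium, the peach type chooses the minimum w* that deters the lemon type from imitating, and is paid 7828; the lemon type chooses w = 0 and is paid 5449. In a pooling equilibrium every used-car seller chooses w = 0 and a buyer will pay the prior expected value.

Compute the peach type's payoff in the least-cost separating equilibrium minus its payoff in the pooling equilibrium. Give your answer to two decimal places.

Least-cost separating signal: w* solves 5449 = 7828 − 365·w*, so w* = (7828 − 5449)/365 ≈ 6.5178.
Peach type's separating payoff: 7828 − 290 × w* = 7828 − 290 × (7828 − 5449)/365 = 7828 − 689910/365 ≈ 5937.8356.
Pooling payoff: 0.68 × 7828 + 0.32 × 5449 = 7066.72.
Difference: 5937.8356 − 7066.72 = -1128.8844, i.e. -1128.88 to two decimal places.
The peach type would prefer the pooling outcome.

-1128.88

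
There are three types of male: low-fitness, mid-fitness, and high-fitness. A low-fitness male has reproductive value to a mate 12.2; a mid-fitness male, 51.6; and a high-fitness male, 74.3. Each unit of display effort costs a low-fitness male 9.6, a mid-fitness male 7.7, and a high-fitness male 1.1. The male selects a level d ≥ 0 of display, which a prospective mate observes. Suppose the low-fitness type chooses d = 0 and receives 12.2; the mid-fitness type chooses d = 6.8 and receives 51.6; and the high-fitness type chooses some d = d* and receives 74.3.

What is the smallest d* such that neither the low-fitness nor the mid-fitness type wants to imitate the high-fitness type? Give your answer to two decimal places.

Mid-fitness type (on-path payoff 51.6 − 7.7×6.8 = -0.76) won't mimic when -0.76 ≥ 74.3 − 7.7·d*, i.e. d* ≥ 9.75.
Low-fitness type (on-path payoff 12.2) won't mimic when 12.2 ≥ 74.3 − 9.6·d*, i.e. d* ≥ 6.47.
Both must hold, so d* = max(6.47, 9.75) = 9.75. The mid-fitness type's constraint binds.

9.75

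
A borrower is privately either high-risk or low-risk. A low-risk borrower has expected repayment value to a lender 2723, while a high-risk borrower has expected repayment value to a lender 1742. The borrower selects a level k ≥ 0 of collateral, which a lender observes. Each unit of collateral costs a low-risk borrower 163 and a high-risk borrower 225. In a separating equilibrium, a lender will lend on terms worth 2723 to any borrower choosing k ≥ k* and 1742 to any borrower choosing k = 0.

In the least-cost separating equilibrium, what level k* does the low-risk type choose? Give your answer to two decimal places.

4.36

A high-risk borrower choosing k = 0 receives 1742.
Imitating at k* instead would pay 2723 at cost 225·k*, netting 2723 − 225·k*.
Indifference: 1742 = 2723 − 225·k*, so k* = (2723 − 1742) / 225 = 4.36.
This is the high-risk type's binding incentive-compatibility constraint; any k ≥ 4.36 sustains separation on that side.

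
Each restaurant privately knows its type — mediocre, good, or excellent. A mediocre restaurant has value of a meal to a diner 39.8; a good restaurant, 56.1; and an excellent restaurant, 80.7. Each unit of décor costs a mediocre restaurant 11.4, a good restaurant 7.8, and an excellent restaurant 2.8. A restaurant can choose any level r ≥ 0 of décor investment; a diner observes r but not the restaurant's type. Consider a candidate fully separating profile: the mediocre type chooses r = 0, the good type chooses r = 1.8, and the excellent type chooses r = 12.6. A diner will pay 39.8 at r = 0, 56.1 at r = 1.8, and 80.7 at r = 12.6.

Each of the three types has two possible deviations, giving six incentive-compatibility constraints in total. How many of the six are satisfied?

5

Good (own payoff 56.1 − 7.8×1.8 = 42.06): to r=0 gives 39.8 → no gain ✓; to r=12.6 gives 80.7 − 7.8×12.6 = -17.58 → no gain ✓.
Excellent (own payoff 80.7 − 2.8×12.6 = 45.42): to r=0 gives 39.8 → no gain ✓; to r=1.8 gives 56.1 − 2.8×1.8 = 51.06 → profitable ✗.
Mediocre (own payoff 39.8): to r=1.8 gives 56.1 − 11.4×1.8 = 35.58 → no gain ✓; to r=12.6 gives 80.7 − 11.4×12.6 = -62.94 → no gain ✓.
5 of the 6 constraints hold; not an equilibrium.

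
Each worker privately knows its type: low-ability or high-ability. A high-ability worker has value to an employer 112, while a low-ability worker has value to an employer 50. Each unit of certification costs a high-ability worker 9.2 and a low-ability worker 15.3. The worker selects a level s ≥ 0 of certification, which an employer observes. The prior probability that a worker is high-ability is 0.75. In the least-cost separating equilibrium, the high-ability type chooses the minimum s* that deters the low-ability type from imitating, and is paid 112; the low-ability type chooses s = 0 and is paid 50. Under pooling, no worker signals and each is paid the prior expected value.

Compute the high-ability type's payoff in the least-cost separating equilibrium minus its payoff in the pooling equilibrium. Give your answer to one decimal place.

-21.8

Least-cost separating signal: s* solves 50 = 112 − 15.3·s*, so s* = (112 − 50)/15.3 ≈ 4.0523.
High-ability type's separating payoff: 112 − 9.2 × s* = 112 − 9.2 × (112 − 50)/15.3 = 112 − 570.4/15.3 ≈ 74.719.
Pooling payoff: 0.75 × 112 + 0.25 × 50 = 96.5.
Difference: 74.719 − 96.5 = -21.781, i.e. -21.8 to one decimal place.
The high-ability type would prefer the pooling outcome.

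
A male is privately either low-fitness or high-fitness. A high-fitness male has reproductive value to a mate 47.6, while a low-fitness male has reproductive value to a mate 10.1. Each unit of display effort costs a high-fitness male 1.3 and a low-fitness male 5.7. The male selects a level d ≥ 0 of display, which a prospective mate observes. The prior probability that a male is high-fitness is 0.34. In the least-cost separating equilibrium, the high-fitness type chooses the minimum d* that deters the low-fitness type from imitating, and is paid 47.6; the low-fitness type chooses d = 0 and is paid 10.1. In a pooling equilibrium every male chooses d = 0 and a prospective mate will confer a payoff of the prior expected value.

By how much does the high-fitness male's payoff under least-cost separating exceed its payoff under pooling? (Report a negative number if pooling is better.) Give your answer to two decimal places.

16.20

Least-cost separating signal: d* solves 10.1 = 47.6 − 5.7·d*, so d* = (47.6 − 10.1)/5.7 ≈ 6.5789.
High-fitness type's separating payoff: 47.6 − 1.3 × d* = 47.6 − 1.3 × (47.6 − 10.1)/5.7 = 47.6 − 48.75/5.7 ≈ 39.0474.
Pooling payoff: 0.34 × 47.6 + 0.66 × 10.1 = 22.85.
Difference: 39.0474 − 22.85 = 16.1974, i.e. 16.20 to two decimal places.
The high-fitness type prefers to separate.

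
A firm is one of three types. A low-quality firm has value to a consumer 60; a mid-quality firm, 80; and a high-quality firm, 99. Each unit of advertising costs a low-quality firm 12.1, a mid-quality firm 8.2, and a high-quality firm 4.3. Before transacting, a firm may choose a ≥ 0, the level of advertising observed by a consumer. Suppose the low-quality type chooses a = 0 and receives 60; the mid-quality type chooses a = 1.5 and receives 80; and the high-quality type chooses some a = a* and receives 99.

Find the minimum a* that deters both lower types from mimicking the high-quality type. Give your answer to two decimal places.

Low-quality type (on-path payoff 60) won't mimic when 60 ≥ 99 − 12.1·a*, i.e. a* ≥ 3.22.
Mid-quality type (on-path payoff 80 − 8.2×1.5 = 67.7) won't mimic when 67.7 ≥ 99 − 8.2·a*, i.e. a* ≥ 3.82.
Both must hold, so a* = max(3.22, 3.82) = 3.82. The mid-quality type's constraint binds.

3.82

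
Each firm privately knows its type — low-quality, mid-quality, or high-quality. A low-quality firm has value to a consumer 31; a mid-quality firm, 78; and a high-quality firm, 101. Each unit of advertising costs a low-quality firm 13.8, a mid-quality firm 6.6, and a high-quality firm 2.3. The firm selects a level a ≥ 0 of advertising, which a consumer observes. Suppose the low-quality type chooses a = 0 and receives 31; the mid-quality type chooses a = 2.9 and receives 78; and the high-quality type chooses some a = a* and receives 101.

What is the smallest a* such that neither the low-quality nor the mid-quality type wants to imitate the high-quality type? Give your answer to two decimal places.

Mid-quality type (on-path payoff 78 − 6.6×2.9 = 58.86) won't mimic when 58.86 ≥ 101 − 6.6·a*, i.e. a* ≥ 6.38.
Low-quality type (on-path payoff 31) won't mimic when 31 ≥ 101 − 13.8·a*, i.e. a* ≥ 5.07.
Both must hold, so a* = max(5.07, 6.38) = 6.38. The mid-quality type's constraint binds.

6.38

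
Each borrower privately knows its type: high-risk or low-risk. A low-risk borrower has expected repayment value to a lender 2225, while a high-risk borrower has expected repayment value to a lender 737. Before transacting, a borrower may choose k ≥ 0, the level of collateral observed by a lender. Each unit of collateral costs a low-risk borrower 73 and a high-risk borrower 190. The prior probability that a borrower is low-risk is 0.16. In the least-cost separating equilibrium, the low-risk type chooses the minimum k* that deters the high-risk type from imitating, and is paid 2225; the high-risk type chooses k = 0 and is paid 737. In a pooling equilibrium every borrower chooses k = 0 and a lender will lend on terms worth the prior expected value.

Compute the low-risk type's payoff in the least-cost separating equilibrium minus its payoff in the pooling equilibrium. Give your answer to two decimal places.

Least-cost separating signal: k* solves 737 = 2225 − 190·k*, so k* = (2225 − 737)/190 ≈ 7.8316.
Low-risk type's separating payoff: 2225 − 73 × k* = 2225 − 73 × (2225 − 737)/190 = 2225 − 108624/190 ≈ 1653.2947.
Pooling payoff: 0.16 × 2225 + 0.84 × 737 = 975.08.
Difference: 1653.2947 − 975.08 = 678.2147, i.e. 678.21 to two decimal places.
The low-risk type prefers to separate.

678.21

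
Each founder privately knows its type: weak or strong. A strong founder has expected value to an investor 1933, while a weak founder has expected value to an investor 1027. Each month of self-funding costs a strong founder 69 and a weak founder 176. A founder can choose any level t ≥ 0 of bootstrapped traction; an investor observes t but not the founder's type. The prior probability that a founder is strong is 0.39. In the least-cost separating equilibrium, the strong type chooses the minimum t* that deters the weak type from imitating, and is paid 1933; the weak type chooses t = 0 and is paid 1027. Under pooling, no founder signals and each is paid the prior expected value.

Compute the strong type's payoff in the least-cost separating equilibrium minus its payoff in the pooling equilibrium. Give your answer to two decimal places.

Least-cost separating signal: t* solves 1027 = 1933 − 176·t*, so t* = (1933 − 1027)/176 ≈ 5.1477.
Strong type's separating payoff: 1933 − 69 × t* = 1933 − 69 × (1933 − 1027)/176 = 1933 − 62514/176 ≈ 1577.8068.
Pooling payoff: 0.39 × 1933 + 0.61 × 1027 = 1380.34.
Difference: 1577.8068 − 1380.34 = 197.4668, i.e. 197.47 to two decimal places.
The strong type prefers to separate.

197.47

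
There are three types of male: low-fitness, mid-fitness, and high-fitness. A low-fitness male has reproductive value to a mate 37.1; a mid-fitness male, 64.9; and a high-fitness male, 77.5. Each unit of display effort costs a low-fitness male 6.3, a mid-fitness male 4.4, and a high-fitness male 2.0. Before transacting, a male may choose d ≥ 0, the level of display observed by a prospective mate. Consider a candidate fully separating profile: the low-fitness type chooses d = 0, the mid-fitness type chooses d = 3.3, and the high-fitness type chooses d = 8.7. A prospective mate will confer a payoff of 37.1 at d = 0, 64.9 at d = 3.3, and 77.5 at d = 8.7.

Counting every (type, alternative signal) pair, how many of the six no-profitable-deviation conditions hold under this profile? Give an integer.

Mid-fitness (own payoff 64.9 − 4.4×3.3 = 50.38): to d=0 gives 37.1 → no gain ✓; to d=8.7 gives 77.5 − 4.4×8.7 = 39.22 → no gain ✓.
High-fitness (own payoff 77.5 − 2.0×8.7 = 60.1): to d=0 gives 37.1 → no gain ✓; to d=3.3 gives 64.9 − 2.0×3.3 = 58.3 → no gain ✓.
Low-fitness (own payoff 37.1): to d=3.3 gives 64.9 − 6.3×3.3 = 44.11 → profitable ✗; to d=8.7 gives 77.5 − 6.3×8.7 = 22.69 → no gain ✓.
5 of the 6 constraints hold; not an equilibrium.

5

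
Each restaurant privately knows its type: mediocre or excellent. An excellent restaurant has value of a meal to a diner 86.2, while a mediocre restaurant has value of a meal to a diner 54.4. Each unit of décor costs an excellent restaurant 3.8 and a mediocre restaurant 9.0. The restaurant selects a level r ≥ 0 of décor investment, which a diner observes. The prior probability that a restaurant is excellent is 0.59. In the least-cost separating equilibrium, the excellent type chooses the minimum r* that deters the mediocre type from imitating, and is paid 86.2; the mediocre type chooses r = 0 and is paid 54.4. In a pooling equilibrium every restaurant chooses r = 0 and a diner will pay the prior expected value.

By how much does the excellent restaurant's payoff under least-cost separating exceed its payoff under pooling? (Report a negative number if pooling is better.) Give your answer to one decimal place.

-0.4

Least-cost separating signal: r* solves 54.4 = 86.2 − 9.0·r*, so r* = (86.2 − 54.4)/9.0 ≈ 3.5333.
Excellent type's separating payoff: 86.2 − 3.8 × r* = 86.2 − 3.8 × (86.2 − 54.4)/9.0 = 86.2 − 120.84/9.0 ≈ 72.773.
Pooling payoff: 0.59 × 86.2 + 0.41 × 54.4 = 73.162.
Difference: 72.773 − 73.162 = -0.389, i.e. -0.4 to one decimal place.
The excellent type would prefer the pooling outcome.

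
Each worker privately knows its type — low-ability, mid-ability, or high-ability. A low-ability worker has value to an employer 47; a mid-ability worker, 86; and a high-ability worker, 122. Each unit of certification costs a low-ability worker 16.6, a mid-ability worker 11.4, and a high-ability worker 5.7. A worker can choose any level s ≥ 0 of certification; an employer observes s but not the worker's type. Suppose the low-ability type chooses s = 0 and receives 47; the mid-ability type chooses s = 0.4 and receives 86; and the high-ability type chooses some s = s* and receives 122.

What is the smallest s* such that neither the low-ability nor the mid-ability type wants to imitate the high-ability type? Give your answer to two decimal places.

4.52

Low-ability type (on-path payoff 47) won't mimic when 47 ≥ 122 − 16.6·s*, i.e. s* ≥ 4.52.
Mid-ability type (on-path payoff 86 − 11.4×0.4 = 81.44) won't mimic when 81.44 ≥ 122 − 11.4·s*, i.e. s* ≥ 3.56.
Both must hold, so s* = max(4.52, 3.56) = 4.52. The low-ability type's constraint binds.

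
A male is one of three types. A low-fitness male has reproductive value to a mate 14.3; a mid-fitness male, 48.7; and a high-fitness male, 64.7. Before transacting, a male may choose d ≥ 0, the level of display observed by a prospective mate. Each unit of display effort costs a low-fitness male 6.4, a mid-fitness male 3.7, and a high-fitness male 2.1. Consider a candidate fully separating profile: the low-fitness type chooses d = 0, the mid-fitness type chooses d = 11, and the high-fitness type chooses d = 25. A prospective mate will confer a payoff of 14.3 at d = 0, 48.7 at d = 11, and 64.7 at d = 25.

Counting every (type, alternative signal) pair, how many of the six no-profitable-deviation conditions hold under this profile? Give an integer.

Mid-fitness (own payoff 48.7 − 3.7×11 = 8): to d=0 gives 14.3 → profitable ✗; to d=25 gives 64.7 − 3.7×25 = -27.8 → no gain ✓.
High-fitness (own payoff 64.7 − 2.1×25 = 12.2): to d=0 gives 14.3 → profitable ✗; to d=11 gives 48.7 − 2.1×11 = 25.6 → profitable ✗.
Low-fitness (own payoff 14.3): to d=11 gives 48.7 − 6.4×11 = -21.7 → no gain ✓; to d=25 gives 64.7 − 6.4×25 = -95.3 → no gain ✓.
3 of the 6 constraints hold; not an equilibrium.

3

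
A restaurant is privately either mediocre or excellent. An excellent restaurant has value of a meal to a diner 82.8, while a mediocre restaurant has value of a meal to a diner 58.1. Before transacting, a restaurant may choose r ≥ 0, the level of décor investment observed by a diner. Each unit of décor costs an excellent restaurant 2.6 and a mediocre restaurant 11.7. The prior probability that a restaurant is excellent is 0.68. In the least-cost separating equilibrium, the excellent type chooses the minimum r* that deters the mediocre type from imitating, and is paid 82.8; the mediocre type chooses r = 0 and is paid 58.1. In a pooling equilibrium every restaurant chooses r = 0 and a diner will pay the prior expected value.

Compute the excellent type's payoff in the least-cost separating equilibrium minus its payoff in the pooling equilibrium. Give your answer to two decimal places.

Least-cost separating signal: r* solves 58.1 = 82.8 − 11.7·r*, so r* = (82.8 − 58.1)/11.7 ≈ 2.1111.
Excellent type's separating payoff: 82.8 − 2.6 × r* = 82.8 − 2.6 × (82.8 − 58.1)/11.7 = 82.8 − 64.22/11.7 ≈ 77.3111.
Pooling payoff: 0.68 × 82.8 + 0.32 × 58.1 = 74.896.
Difference: 77.3111 − 74.896 = 2.4151, i.e. 2.42 to two decimal places.
The excellent type prefers to separate.

2.42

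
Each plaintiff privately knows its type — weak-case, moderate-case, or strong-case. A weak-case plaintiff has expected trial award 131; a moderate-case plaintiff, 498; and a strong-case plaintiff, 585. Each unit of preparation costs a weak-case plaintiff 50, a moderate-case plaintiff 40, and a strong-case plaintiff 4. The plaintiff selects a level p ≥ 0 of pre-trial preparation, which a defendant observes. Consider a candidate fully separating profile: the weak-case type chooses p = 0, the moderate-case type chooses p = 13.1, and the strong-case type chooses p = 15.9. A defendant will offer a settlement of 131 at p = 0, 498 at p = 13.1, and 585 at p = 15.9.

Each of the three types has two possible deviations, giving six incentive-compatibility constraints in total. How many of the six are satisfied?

5

Strong-case (own payoff 585 − 4×15.9 = 521.4): to p=0 gives 131 → no gain ✓; to p=13.1 gives 498 − 4×13.1 = 445.6 → no gain ✓.
Weak-case (own payoff 131): to p=13.1 gives 498 − 50×13.1 = -157 → no gain ✓; to p=15.9 gives 585 − 50×15.9 = -210 → no gain ✓.
Moderate-case (own payoff 498 − 40×13.1 = -26): to p=0 gives 131 → profitable ✗; to p=15.9 gives 585 − 40×15.9 = -51 → no gain ✓.
5 of the 6 constraints hold; not an equilibrium.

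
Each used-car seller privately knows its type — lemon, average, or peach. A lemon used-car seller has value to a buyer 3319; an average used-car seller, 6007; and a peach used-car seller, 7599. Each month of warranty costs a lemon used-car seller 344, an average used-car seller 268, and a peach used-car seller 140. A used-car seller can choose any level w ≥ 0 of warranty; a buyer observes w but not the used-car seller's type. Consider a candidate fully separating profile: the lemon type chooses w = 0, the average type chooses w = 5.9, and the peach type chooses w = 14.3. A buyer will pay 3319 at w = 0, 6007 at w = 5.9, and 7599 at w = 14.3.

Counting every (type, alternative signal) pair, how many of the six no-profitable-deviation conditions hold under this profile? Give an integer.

5

Average (own payoff 6007 − 268×5.9 = 4425.8): to w=0 gives 3319 → no gain ✓; to w=14.3 gives 7599 − 268×14.3 = 3766.6 → no gain ✓.
Peach (own payoff 7599 − 140×14.3 = 5597): to w=0 gives 3319 → no gain ✓; to w=5.9 gives 6007 − 140×5.9 = 5181 → no gain ✓.
Lemon (own payoff 3319): to w=5.9 gives 6007 − 344×5.9 = 3977.4 → profitable ✗; to w=14.3 gives 7599 − 344×14.3 = 2679.8 → no gain ✓.
5 of the 6 constraints hold; not an equilibrium.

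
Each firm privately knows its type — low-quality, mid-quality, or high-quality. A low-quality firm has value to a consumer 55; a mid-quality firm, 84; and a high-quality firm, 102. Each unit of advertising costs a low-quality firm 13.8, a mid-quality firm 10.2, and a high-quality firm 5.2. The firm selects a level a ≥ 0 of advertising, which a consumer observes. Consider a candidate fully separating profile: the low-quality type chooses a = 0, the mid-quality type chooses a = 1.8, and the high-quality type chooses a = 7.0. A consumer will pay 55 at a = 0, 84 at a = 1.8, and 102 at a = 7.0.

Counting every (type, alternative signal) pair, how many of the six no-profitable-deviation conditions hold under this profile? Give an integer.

4

Low-quality (own payoff 55): to a=1.8 gives 84 − 13.8×1.8 = 59.16 → profitable ✗; to a=7.0 gives 102 − 13.8×7.0 = 5.4 → no gain ✓.
High-quality (own payoff 102 − 5.2×7.0 = 65.6): to a=0 gives 55 → no gain ✓; to a=1.8 gives 84 − 5.2×1.8 = 74.64 → profitable ✗.
Mid-quality (own payoff 84 − 10.2×1.8 = 65.64): to a=0 gives 55 → no gain ✓; to a=7.0 gives 102 − 10.2×7.0 = 30.6 → no gain ✓.
4 of the 6 constraints hold; not an equilibrium.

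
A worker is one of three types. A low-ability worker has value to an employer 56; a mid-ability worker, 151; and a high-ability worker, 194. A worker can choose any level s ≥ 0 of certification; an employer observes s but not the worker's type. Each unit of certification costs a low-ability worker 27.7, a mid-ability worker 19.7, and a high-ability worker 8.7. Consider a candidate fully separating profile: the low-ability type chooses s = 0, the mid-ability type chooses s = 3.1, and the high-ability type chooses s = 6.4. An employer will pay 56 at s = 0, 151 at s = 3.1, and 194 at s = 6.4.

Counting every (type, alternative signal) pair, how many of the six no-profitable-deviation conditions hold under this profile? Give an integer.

Mid-ability (own payoff 151 − 19.7×3.1 = 89.93): to s=0 gives 56 → no gain ✓; to s=6.4 gives 194 − 19.7×6.4 = 67.92 → no gain ✓.
Low-ability (own payoff 56): to s=3.1 gives 151 − 27.7×3.1 = 65.13 → profitable ✗; to s=6.4 gives 194 − 27.7×6.4 = 16.72 → no gain ✓.
High-ability (own payoff 194 − 8.7×6.4 = 138.32): to s=0 gives 56 → no gain ✓; to s=3.1 gives 151 − 8.7×3.1 = 124.03 → no gain ✓.
5 of the 6 constraints hold; not an equilibrium.

5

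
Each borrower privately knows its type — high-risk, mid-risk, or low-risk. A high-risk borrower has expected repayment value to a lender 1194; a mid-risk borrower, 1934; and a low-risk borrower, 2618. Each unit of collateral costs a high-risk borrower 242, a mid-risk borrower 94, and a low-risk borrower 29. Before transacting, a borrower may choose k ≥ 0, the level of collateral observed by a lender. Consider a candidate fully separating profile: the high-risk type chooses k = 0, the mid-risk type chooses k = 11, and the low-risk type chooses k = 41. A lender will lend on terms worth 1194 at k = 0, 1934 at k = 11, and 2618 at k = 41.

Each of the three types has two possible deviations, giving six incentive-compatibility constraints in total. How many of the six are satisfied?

Low-risk (own payoff 2618 − 29×41 = 1429): to k=0 gives 1194 → no gain ✓; to k=11 gives 1934 − 29×11 = 1615 → profitable ✗.
Mid-risk (own payoff 1934 − 94×11 = 900): to k=0 gives 1194 → profitable ✗; to k=41 gives 2618 − 94×41 = -1236 → no gain ✓.
High-risk (own payoff 1194): to k=11 gives 1934 − 242×11 = -728 → no gain ✓; to k=41 gives 2618 − 242×41 = -7304 → no gain ✓.
4 of the 6 constraints hold; not an equilibrium.

4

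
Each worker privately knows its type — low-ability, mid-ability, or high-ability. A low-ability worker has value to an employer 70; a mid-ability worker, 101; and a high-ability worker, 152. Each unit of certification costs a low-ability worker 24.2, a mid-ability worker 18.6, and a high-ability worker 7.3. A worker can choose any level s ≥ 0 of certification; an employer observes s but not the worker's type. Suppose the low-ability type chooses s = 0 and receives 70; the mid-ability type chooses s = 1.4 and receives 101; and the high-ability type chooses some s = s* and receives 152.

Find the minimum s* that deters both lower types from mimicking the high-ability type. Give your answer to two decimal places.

Mid-ability type (on-path payoff 101 − 18.6×1.4 = 74.96) won't mimic when 74.96 ≥ 152 − 18.6·s*, i.e. s* ≥ 4.14.
Low-ability type (on-path payoff 70) won't mimic when 70 ≥ 152 − 24.2·s*, i.e. s* ≥ 3.39.
Both must hold, so s* = max(3.39, 4.14) = 4.14. The mid-ability type's constraint binds.

4.14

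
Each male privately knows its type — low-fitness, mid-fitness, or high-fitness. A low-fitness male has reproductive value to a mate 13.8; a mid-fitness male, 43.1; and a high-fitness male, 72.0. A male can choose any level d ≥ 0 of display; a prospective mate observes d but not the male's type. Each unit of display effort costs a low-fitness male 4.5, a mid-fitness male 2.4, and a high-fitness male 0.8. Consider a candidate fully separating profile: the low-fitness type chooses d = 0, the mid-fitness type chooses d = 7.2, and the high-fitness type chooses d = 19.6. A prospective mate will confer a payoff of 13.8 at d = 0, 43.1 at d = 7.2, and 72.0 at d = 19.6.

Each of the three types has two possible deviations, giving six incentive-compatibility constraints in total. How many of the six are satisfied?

6

Mid-fitness (own payoff 43.1 − 2.4×7.2 = 25.82): to d=0 gives 13.8 → no gain ✓; to d=19.6 gives 72.0 − 2.4×19.6 = 24.96 → no gain ✓.
High-fitness (own payoff 72.0 − 0.8×19.6 = 56.32): to d=0 gives 13.8 → no gain ✓; to d=7.2 gives 43.1 − 0.8×7.2 = 37.34 → no gain ✓.
Low-fitness (own payoff 13.8): to d=7.2 gives 43.1 − 4.5×7.2 = 10.7 → no gain ✓; to d=19.6 gives 72.0 − 4.5×19.6 = -16.2 → no gain ✓.
6 of the 6 constraints hold; this profile is a separating equilibrium.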